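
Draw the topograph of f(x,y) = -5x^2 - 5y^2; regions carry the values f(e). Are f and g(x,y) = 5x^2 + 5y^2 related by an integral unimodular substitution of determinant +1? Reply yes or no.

D₁ = -100, D₂ = -100
f is negative-definite; reduce −f:
−f: reduced (well bottom): (5,0,5) with a≤c, −a<b≤a
flip sign back: reduced form of f is (-5,0,-5)
g: reduced (well bottom): (5,0,5) with a≤c, −a<b≤a
reduced forms (-5, 0, -5) vs (5, 0, 5) ⇒ inequivalent

no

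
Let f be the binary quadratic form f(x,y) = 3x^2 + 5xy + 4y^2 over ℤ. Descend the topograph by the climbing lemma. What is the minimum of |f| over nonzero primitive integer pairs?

translate: b→-1 (≡5 mod 6), so (3,5,4)→(3,-1,2)
flip: (3,-1,2)→(2,1,3)
reduced (well bottom): (2,1,3) with a≤c, −a<b≤a
well minimum = a = 2

2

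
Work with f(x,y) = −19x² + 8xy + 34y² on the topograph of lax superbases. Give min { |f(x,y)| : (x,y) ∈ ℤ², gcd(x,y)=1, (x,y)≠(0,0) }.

descent: ρ → (34,-8,-19)
descent: ρ → (-19,46,7)  [lands on river]
river: ρ → (7,38,-43)
river: ρ → (-43,48,2)
river: ρ → (2,48,-43)
river: ρ → (-43,38,7)
river: ρ → (7,46,-19)
river: ρ → (-19,30,23)
river: ρ → (23,16,-26)
river: ρ → (-26,36,13)
river: ρ → (13,42,-17)
river: ρ → (-17,26,29)
river: ρ → (29,32,-14)
river: ρ → (-14,24,37)
river: ρ → (37,50,-1)
river: ρ → (-1,50,37)
river: ρ → (37,24,-14)
river: ρ → (-14,32,29)
river: ρ → (29,26,-17)
river: ρ → (-17,42,13)
river: ρ → (13,36,-26)
river: ρ → (-26,16,23)
river: ρ → (23,30,-19)
closes: descent 2, river 22
min |a| on river = 1

1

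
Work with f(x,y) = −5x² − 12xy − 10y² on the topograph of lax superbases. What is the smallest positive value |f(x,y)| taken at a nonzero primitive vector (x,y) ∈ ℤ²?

translate: b→2 (≡12 mod 10), so (5,12,10)→(5,2,3)
flip: (5,2,3)→(3,-2,5)
reduced (well bottom): (3,-2,5) with a≤c, −a<b≤a
well minimum |f| = |-3| = 3 (negative-definite)

3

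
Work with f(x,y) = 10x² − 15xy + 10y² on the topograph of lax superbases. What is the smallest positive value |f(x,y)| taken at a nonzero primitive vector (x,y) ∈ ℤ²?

translate: b→5 (≡-15 mod 20), so (10,-15,10)→(10,5,5)
flip: (10,5,5)→(5,-5,10)
translate: b→5 (≡-5 mod 10), so (5,-5,10)→(5,5,10)
reduced (well bottom): (5,5,10) with a≤c, −a<b≤a
well minimum = a = 5

5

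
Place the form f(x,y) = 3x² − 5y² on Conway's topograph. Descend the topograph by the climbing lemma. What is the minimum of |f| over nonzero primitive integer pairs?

descent: ρ → (-5,0,3)
descent: ρ → (3,6,-2)  [lands on river]
river: ρ → (-2,6,3)
closes: descent 2, river 2
min |a| on river = 2

2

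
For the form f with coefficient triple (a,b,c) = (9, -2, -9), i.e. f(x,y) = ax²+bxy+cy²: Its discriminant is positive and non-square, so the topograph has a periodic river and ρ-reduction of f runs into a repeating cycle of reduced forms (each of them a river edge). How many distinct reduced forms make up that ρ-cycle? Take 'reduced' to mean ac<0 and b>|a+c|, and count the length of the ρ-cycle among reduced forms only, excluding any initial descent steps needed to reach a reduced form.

D = 328, ⌊√D⌋ = 18
descent: ρ → (-9,2,9)  [lands on river]
river: ρ → (9,16,-2)
river: ρ → (-2,16,9)
river: ρ → (9,2,-9)
river: ρ → (-9,16,2)
river: ρ → (2,16,-9)
ρ-cycle length = 6 (tail of 1 descent step not counted)

6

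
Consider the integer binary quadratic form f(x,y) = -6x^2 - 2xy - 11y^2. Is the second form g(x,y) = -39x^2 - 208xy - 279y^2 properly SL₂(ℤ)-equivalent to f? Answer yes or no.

D₁ = -260, D₂ = -260
f is negative-definite; reduce −f:
−f: reduced (well bottom): (6,2,11) with a≤c, −a<b≤a
flip sign back: reduced form of f is (-6,-2,-11)
g is negative-definite; reduce −g:
−g: translate: b→-26 (≡208 mod 78), so (39,208,279)→(39,-26,6)
−g: flip: (39,-26,6)→(6,26,39)
−g: translate: b→2 (≡26 mod 12), so (6,26,39)→(6,2,11)
−g: reduced (well bottom): (6,2,11) with a≤c, −a<b≤a
flip sign back: reduced form of g is (-6,-2,-11)
reduced forms (-6, -2, -11) vs (-6, -2, -11) ⇒ equivalent

yes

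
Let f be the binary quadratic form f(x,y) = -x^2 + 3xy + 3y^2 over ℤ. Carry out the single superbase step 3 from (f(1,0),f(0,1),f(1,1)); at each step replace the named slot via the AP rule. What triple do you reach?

start (-1,3,5) = (f(1,0),f(0,1),f(1,1))
replace slot 3: 2·((-1)+3) − 5 = -1 → (-1,3,-1)

-1,3,-1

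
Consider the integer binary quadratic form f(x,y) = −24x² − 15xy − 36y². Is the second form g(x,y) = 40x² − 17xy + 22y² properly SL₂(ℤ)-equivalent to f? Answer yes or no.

D₁ = -3231, D₂ = -3231
f is negative-definite; reduce −f:
−f: reduced (well bottom): (24,15,36) with a≤c, −a<b≤a
flip sign back: reduced form of f is (-24,-15,-36)
g: flip: (40,-17,22)→(22,17,40)
g: reduced (well bottom): (22,17,40) with a≤c, −a<b≤a
reduced forms (-24, -15, -36) vs (22, 17, 40) ⇒ inequivalent

no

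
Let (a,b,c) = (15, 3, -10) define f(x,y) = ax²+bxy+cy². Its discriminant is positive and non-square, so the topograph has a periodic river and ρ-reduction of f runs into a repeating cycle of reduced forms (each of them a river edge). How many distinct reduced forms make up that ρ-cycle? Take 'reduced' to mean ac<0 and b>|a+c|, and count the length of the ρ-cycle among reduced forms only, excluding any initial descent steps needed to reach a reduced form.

D = 609, ⌊√D⌋ = 24
descent: ρ → (-10,17,8)  [lands on river]
river: ρ → (8,15,-12)
river: ρ → (-12,9,11)
river: ρ → (11,13,-10)
river: ρ → (-10,7,14)
river: ρ → (14,21,-3)
river: ρ → (-3,21,14)
river: ρ → (14,7,-10)
river: ρ → (-10,13,11)
river: ρ → (11,9,-12)
river: ρ → (-12,15,8)
river: ρ → (8,17,-10)
river: ρ → (-10,23,2)
river: ρ → (2,21,-21)
river: ρ → (-21,21,2)
river: ρ → (2,23,-10)
ρ-cycle length = 16 (tail of 1 descent step not counted)

16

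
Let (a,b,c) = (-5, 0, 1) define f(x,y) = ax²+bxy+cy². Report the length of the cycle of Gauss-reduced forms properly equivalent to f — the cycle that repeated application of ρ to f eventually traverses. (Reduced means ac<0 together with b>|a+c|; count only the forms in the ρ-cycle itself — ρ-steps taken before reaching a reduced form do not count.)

D = 20, ⌊√D⌋ = 4
descent: ρ → (1,4,-1)  [lands on river]
river: ρ → (-1,4,1)
ρ-cycle length = 2 (tail of 1 descent step not counted)

2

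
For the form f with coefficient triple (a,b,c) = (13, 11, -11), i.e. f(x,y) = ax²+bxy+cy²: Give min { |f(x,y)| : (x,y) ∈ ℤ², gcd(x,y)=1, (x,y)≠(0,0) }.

river: ρ → (-11,11,13)
river: ρ → (13,15,-9)
river: ρ → (-9,21,7)
river: ρ → (7,21,-9)
river: ρ → (-9,15,13)
river: ρ → (13,11,-11)
closes: descent 0, river 6
min |a| on river = 7

7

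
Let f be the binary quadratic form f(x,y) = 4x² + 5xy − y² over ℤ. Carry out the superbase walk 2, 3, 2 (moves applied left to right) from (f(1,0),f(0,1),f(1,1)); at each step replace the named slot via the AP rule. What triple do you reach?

start (4,-1,8) = (f(1,0),f(0,1),f(1,1))
replace slot 2: 2·(4+8) − (-1) = 25 → (4,25,8)
replace slot 3: 2·(4+25) − 8 = 50 → (4,25,50)
replace slot 2: 2·(4+50) − 25 = 83 → (4,83,50)

4,83,50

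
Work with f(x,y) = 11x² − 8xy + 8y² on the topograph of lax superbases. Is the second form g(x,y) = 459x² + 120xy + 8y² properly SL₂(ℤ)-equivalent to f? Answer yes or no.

D₁ = -288, D₂ = -288
f: flip: (11,-8,8)→(8,8,11)
f: reduced (well bottom): (8,8,11) with a≤c, −a<b≤a
g: flip: (459,120,8)→(8,-120,459)
g: translate: b→8 (≡-120 mod 16), so (8,-120,459)→(8,8,11)
g: reduced (well bottom): (8,8,11) with a≤c, −a<b≤a
reduced forms (8, 8, 11) vs (8, 8, 11) ⇒ equivalent

yes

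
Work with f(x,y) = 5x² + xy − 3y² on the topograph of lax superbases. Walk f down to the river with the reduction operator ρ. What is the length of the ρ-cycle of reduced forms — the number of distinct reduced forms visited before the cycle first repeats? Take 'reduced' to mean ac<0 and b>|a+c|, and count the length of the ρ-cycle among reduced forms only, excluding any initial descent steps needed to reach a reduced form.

D = 61, ⌊√D⌋ = 7
descent: ρ → (-3,5,3)  [lands on river]
river: ρ → (3,7,-1)
river: ρ → (-1,7,3)
river: ρ → (3,5,-3)
river: ρ → (-3,7,1)
river: ρ → (1,7,-3)
ρ-cycle length = 6 (tail of 1 descent step not counted)

6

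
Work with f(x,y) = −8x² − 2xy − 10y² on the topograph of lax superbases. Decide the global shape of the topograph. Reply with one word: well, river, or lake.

D = b²−4ac = (-2)² − 4·(-8)·(-10) = -316
D < 0 ⇒ definite ⇒ every region one sign ⇒ single well

well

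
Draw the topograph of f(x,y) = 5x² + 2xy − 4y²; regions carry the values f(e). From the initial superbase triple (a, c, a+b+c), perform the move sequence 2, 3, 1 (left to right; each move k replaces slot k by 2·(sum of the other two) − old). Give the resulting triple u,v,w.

start (5,-4,3) = (f(1,0),f(0,1),f(1,1))
replace slot 2: 2·(5+3) − (-4) = 20 → (5,20,3)
replace slot 3: 2·(5+20) − 3 = 47 → (5,20,47)
replace slot 1: 2·(20+47) − 5 = 129 → (129,20,47)

129,20,47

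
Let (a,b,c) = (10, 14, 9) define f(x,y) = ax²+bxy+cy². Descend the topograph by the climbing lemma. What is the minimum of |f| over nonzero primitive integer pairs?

translate: b→-6 (≡14 mod 20), so (10,14,9)→(10,-6,5)
flip: (10,-6,5)→(5,6,10)
translate: b→-4 (≡6 mod 10), so (5,6,10)→(5,-4,9)
reduced (well bottom): (5,-4,9) with a≤c, −a<b≤a
well minimum = a = 5

5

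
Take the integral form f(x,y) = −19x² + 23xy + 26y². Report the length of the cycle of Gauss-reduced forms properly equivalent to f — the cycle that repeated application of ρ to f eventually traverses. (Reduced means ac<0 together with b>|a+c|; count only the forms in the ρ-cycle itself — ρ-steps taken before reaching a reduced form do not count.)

D = 2505, ⌊√D⌋ = 50
river: ρ → (26,29,-16)
river: ρ → (-16,35,20)
river: ρ → (20,45,-6)
river: ρ → (-6,39,41)
river: ρ → (41,43,-4)
river: ρ → (-4,45,30)
river: ρ → (30,15,-19)
river: ρ → (-19,23,26)
ρ-cycle length = 8 (tail of 0 descent steps not counted)

8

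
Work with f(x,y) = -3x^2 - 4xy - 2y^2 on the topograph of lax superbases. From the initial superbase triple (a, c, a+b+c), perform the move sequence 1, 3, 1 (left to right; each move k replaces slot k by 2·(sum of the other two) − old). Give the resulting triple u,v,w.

start (-3,-2,-9) = (f(1,0),f(0,1),f(1,1))
replace slot 1: 2·((-2)+(-9)) − (-3) = -19 → (-19,-2,-9)
replace slot 3: 2·((-19)+(-2)) − (-9) = -33 → (-19,-2,-33)
replace slot 1: 2·((-2)+(-33)) − (-19) = -51 → (-51,-2,-33)

-51,-2,-33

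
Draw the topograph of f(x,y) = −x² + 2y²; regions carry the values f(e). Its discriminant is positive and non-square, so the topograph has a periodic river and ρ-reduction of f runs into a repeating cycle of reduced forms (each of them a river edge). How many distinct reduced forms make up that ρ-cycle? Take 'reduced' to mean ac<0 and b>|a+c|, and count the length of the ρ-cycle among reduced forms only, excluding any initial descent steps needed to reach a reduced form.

D = 8, ⌊√D⌋ = 2
descent: ρ → (2,0,-1)
descent: ρ → (-1,2,1)  [lands on river]
river: ρ → (1,2,-1)
ρ-cycle length = 2 (tail of 2 descent steps not counted)

2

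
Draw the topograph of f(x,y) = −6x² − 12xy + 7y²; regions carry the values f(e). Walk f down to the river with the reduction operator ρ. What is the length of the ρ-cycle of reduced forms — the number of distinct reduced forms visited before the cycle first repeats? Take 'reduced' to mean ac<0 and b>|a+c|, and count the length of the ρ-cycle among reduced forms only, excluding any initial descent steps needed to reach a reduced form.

D = 312, ⌊√D⌋ = 17
descent: ρ → (7,12,-6)  [lands on river]
river: ρ → (-6,12,7)
river: ρ → (7,16,-2)
river: ρ → (-2,16,7)
ρ-cycle length = 4 (tail of 1 descent step not counted)

4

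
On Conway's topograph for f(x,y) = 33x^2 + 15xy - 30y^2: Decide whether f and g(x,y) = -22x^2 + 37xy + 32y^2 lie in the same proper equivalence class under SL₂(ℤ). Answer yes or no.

D₁ = 4185, D₂ = 4185
river cycle of f (length 10): (-30, 45, 18), (18, 63, -3), (-3, 63, 18), (18, 45, -30), (-30, 15, 33), (33, 51, -12), (-12, 45, 45), (45, 45, -12), (-12, 51, 33), (33, 15, -30)
river cycle of g (length 30): (32, 27, -27), (-27, 27, 32), (32, 37, -22), (-22, 51, 18), (18, 57, -13), (-13, 47, 38), (38, 29, -22), (-22, 59, 8), (8, 53, -43), (-43, 33, 18), … (20 more)
cycles differ ⇒ inequivalent

no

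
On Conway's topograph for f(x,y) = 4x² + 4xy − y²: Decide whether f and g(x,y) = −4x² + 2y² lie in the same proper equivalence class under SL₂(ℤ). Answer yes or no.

D₁ = 32, D₂ = 32
river cycle of f (length 2): (-1, 4, 4), (4, 4, -1)
river cycle of g (length 2): (2, 4, -2), (-2, 4, 2)
cycles differ ⇒ inequivalent

no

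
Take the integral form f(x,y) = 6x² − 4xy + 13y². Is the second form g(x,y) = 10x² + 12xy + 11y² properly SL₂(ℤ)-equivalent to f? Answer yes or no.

D₁ = -296, D₂ = -296
f: reduced (well bottom): (6,-4,13) with a≤c, −a<b≤a
g: translate: b→-8 (≡12 mod 20), so (10,12,11)→(10,-8,9)
g: flip: (10,-8,9)→(9,8,10)
g: reduced (well bottom): (9,8,10) with a≤c, −a<b≤a
reduced forms (6, -4, 13) vs (9, 8, 10) ⇒ inequivalent

no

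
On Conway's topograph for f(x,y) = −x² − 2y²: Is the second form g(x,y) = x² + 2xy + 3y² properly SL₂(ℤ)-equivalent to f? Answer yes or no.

D₁ = -8, D₂ = -8
f is negative-definite; reduce −f:
−f: reduced (well bottom): (1,0,2) with a≤c, −a<b≤a
flip sign back: reduced form of f is (-1,0,-2)
g: translate: b→0 (≡2 mod 2), so (1,2,3)→(1,0,2)
g: reduced (well bottom): (1,0,2) with a≤c, −a<b≤a
reduced forms (-1, 0, -2) vs (1, 0, 2) ⇒ inequivalent

no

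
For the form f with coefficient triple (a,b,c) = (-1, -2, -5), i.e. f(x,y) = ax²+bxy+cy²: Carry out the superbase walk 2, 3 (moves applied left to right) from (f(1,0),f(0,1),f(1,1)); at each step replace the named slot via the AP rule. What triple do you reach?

start (-1,-5,-8) = (f(1,0),f(0,1),f(1,1))
replace slot 2: 2·((-1)+(-8)) − (-5) = -13 → (-1,-13,-8)
replace slot 3: 2·((-1)+(-13)) − (-8) = -20 → (-1,-13,-20)

-1,-13,-20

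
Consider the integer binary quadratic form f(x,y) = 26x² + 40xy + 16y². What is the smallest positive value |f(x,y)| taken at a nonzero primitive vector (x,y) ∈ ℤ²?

translate: b→-12 (≡40 mod 52), so (26,40,16)→(26,-12,2)
flip: (26,-12,2)→(2,12,26)
translate: b→0 (≡12 mod 4), so (2,12,26)→(2,0,8)
reduced (well bottom): (2,0,8) with a≤c, −a<b≤a
well minimum = a = 2

2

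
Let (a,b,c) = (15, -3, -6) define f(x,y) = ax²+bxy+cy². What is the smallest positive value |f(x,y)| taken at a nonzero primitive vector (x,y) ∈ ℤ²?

descent: ρ → (-6,15,6)  [lands on river]
river: ρ → (6,9,-12)
river: ρ → (-12,15,3)
river: ρ → (3,15,-12)
river: ρ → (-12,9,6)
river: ρ → (6,15,-6)
river: ρ → (-6,9,12)
river: ρ → (12,15,-3)
river: ρ → (-3,15,12)
river: ρ → (12,9,-6)
closes: descent 1, river 10
min |a| on river = 3

3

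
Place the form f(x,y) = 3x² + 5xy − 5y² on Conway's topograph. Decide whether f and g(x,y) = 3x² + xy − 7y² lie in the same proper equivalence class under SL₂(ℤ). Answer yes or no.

D₁ = 85, D₂ = 85
river cycle of f (length 6): (-5, 5, 3), (3, 7, -3), (-3, 5, 5), (5, 5, -3), (-3, 7, 3), (3, 5, -5)
river cycle of g (length 6): (3, 7, -3), (-3, 5, 5), (5, 5, -3), (-3, 7, 3), (3, 5, -5), (-5, 5, 3)
cycles coincide ⇒ equivalent

yes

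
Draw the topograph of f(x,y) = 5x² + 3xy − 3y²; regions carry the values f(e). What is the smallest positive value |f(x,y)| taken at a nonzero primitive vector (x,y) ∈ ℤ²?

river: ρ → (-3,3,5)
river: ρ → (5,7,-1)
river: ρ → (-1,7,5)
river: ρ → (5,3,-3)
closes: descent 0, river 4
min |a| on river = 1

1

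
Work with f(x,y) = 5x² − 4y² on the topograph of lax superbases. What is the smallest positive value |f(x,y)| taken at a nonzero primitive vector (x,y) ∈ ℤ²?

descent: ρ → (-4,8,1)  [lands on river]
river: ρ → (1,8,-4)
closes: descent 1, river 2
min |a| on river = 1

1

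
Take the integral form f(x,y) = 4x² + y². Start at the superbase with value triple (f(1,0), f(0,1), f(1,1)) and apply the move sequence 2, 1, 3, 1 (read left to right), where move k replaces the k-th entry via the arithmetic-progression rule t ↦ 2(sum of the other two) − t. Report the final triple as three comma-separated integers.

start (4,1,5) = (f(1,0),f(0,1),f(1,1))
replace slot 2: 2·(4+5) − 1 = 17 → (4,17,5)
replace slot 1: 2·(17+5) − 4 = 40 → (40,17,5)
replace slot 3: 2·(40+17) − 5 = 109 → (40,17,109)
replace slot 1: 2·(17+109) − 40 = 212 → (212,17,109)

212,17,109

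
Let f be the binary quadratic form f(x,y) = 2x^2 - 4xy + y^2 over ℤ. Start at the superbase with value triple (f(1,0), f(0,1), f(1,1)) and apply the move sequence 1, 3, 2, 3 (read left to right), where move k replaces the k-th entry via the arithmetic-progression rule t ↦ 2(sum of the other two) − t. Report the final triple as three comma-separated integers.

start (2,1,-1) = (f(1,0),f(0,1),f(1,1))
replace slot 1: 2·(1+(-1)) − 2 = -2 → (-2,1,-1)
replace slot 3: 2·((-2)+1) − (-1) = -1 → (-2,1,-1)
replace slot 2: 2·((-2)+(-1)) − 1 = -7 → (-2,-7,-1)
replace slot 3: 2·((-2)+(-7)) − (-1) = -17 → (-2,-7,-17)

-2,-7,-17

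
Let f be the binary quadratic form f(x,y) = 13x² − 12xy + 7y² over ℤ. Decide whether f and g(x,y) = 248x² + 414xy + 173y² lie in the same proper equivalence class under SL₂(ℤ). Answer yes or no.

D₁ = -220, D₂ = -220
f: flip: (13,-12,7)→(7,12,13)
f: translate: b→-2 (≡12 mod 14), so (7,12,13)→(7,-2,8)
f: reduced (well bottom): (7,-2,8) with a≤c, −a<b≤a
g: translate: b→-82 (≡414 mod 496), so (248,414,173)→(248,-82,7)
g: flip: (248,-82,7)→(7,82,248)
g: translate: b→-2 (≡82 mod 14), so (7,82,248)→(7,-2,8)
g: reduced (well bottom): (7,-2,8) with a≤c, −a<b≤a
reduced forms (7, -2, 8) vs (7, -2, 8) ⇒ equivalent

yes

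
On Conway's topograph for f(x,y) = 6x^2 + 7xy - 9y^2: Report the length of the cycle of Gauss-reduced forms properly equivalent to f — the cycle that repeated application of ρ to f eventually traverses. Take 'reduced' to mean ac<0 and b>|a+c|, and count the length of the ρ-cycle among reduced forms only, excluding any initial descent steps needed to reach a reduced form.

D = 265, ⌊√D⌋ = 16
river: ρ → (-9,11,4)
river: ρ → (4,13,-6)
river: ρ → (-6,11,6)
river: ρ → (6,13,-4)
river: ρ → (-4,11,9)
river: ρ → (9,7,-6)
river: ρ → (-6,5,10)
river: ρ → (10,15,-1)
river: ρ → (-1,15,10)
river: ρ → (10,5,-6)
river: ρ → (-6,7,9)
river: ρ → (9,11,-4)
river: ρ → (-4,13,6)
river: ρ → (6,11,-6)
river: ρ → (-6,13,4)
river: ρ → (4,11,-9)
river: ρ → (-9,7,6)
river: ρ → (6,5,-10)
river: ρ → (-10,15,1)
river: ρ → (1,15,-10)
river: ρ → (-10,5,6)
river: ρ → (6,7,-9)
ρ-cycle length = 22 (tail of 0 descent steps not counted)

22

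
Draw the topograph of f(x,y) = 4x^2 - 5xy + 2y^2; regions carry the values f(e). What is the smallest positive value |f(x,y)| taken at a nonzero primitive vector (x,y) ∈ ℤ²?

translate: b→3 (≡-5 mod 8), so (4,-5,2)→(4,3,1)
flip: (4,3,1)→(1,-3,4)
translate: b→1 (≡-3 mod 2), so (1,-3,4)→(1,1,2)
reduced (well bottom): (1,1,2) with a≤c, −a<b≤a
well minimum = a = 1

1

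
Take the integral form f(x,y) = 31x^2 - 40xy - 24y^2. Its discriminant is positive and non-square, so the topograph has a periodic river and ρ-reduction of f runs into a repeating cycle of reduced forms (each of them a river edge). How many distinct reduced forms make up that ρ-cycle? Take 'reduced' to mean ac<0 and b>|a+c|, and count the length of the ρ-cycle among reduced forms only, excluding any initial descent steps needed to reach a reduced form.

D = 4576, ⌊√D⌋ = 67
descent: ρ → (-24,40,31)  [lands on river]
river: ρ → (31,22,-33)
river: ρ → (-33,44,20)
river: ρ → (20,36,-41)
river: ρ → (-41,46,15)
river: ρ → (15,44,-44)
river: ρ → (-44,44,15)
river: ρ → (15,46,-41)
river: ρ → (-41,36,20)
river: ρ → (20,44,-33)
river: ρ → (-33,22,31)
river: ρ → (31,40,-24)
river: ρ → (-24,56,15)
river: ρ → (15,64,-8)
river: ρ → (-8,64,15)
river: ρ → (15,56,-24)
ρ-cycle length = 16 (tail of 1 descent step not counted)

16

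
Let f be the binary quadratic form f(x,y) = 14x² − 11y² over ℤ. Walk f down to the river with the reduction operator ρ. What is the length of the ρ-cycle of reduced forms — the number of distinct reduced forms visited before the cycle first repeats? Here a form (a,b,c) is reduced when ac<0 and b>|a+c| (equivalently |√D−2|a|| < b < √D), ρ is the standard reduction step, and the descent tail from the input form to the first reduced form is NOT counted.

D = 616, ⌊√D⌋ = 24
descent: ρ → (-11,22,3)  [lands on river]
river: ρ → (3,20,-18)
river: ρ → (-18,16,5)
river: ρ → (5,24,-2)
river: ρ → (-2,24,5)
river: ρ → (5,16,-18)
river: ρ → (-18,20,3)
river: ρ → (3,22,-11)
ρ-cycle length = 8 (tail of 1 descent step not counted)

8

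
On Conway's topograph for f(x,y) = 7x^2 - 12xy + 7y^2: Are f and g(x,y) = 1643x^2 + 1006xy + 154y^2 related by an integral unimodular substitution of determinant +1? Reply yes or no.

D₁ = -52, D₂ = -52
f: translate: b→2 (≡-12 mod 14), so (7,-12,7)→(7,2,2)
f: flip: (7,2,2)→(2,-2,7)
f: translate: b→2 (≡-2 mod 4), so (2,-2,7)→(2,2,7)
f: reduced (well bottom): (2,2,7) with a≤c, −a<b≤a
g: flip: (1643,1006,154)→(154,-1006,1643)
g: translate: b→-82 (≡-1006 mod 308), so (154,-1006,1643)→(154,-82,11)
g: flip: (154,-82,11)→(11,82,154)
g: translate: b→-6 (≡82 mod 22), so (11,82,154)→(11,-6,2)
g: flip: (11,-6,2)→(2,6,11)
g: translate: b→2 (≡6 mod 4), so (2,6,11)→(2,2,7)
g: reduced (well bottom): (2,2,7) with a≤c, −a<b≤a
reduced forms (2, 2, 7) vs (2, 2, 7) ⇒ equivalent

yes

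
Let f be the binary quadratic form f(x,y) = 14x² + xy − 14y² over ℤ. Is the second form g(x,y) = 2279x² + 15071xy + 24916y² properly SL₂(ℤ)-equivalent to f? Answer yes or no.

D₁ = 785, D₂ = 785
river cycle of f (length 6): (-14, 27, 1), (1, 27, -14), (-14, 1, 14), (14, 27, -1), (-1, 27, 14), (14, 1, -14)
river cycle of g (length 6): (14, 1, -14), (-14, 27, 1), (1, 27, -14), (-14, 1, 14), (14, 27, -1), (-1, 27, 14)
cycles coincide ⇒ equivalent

yes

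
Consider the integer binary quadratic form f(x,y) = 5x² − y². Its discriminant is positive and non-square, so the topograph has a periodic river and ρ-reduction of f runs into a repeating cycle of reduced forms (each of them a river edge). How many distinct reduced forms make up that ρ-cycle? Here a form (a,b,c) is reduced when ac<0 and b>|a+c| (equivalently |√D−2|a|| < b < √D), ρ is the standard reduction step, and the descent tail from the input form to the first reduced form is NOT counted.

D = 20, ⌊√D⌋ = 4
descent: ρ → (-1,4,1)  [lands on river]
river: ρ → (1,4,-1)
ρ-cycle length = 2 (tail of 1 descent step not counted)

2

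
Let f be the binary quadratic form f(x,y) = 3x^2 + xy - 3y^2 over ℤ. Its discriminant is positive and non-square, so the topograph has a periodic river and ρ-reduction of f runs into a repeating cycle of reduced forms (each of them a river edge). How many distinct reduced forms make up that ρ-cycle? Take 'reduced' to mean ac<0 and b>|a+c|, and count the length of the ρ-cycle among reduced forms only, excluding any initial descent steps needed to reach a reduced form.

D = 37, ⌊√D⌋ = 6
river: ρ → (-3,5,1)
river: ρ → (1,5,-3)
river: ρ → (-3,1,3)
river: ρ → (3,5,-1)
river: ρ → (-1,5,3)
river: ρ → (3,1,-3)
ρ-cycle length = 6 (tail of 0 descent steps not counted)

6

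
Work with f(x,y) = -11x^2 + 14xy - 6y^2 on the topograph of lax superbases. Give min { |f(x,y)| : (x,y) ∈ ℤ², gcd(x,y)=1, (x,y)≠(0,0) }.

translate: b→8 (≡-14 mod 22), so (11,-14,6)→(11,8,3)
flip: (11,8,3)→(3,-8,11)
translate: b→-2 (≡-8 mod 6), so (3,-8,11)→(3,-2,6)
reduced (well bottom): (3,-2,6) with a≤c, −a<b≤a
well minimum |f| = |-3| = 3 (negative-definite)

3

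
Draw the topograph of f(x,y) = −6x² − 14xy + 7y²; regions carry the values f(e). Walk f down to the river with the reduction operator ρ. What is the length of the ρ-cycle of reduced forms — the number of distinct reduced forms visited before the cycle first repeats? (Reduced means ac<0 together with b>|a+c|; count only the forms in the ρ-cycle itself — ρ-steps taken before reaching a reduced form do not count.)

D = 364, ⌊√D⌋ = 19
descent: ρ → (7,14,-6)  [lands on river]
river: ρ → (-6,10,11)
river: ρ → (11,12,-5)
river: ρ → (-5,18,2)
river: ρ → (2,18,-5)
river: ρ → (-5,12,11)
river: ρ → (11,10,-6)
river: ρ → (-6,14,7)
ρ-cycle length = 8 (tail of 1 descent step not counted)

8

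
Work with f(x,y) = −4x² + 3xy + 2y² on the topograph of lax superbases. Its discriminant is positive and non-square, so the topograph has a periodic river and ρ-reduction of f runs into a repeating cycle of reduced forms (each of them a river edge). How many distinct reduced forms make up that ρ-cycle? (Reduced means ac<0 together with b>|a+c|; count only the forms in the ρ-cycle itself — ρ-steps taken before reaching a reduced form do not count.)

D = 41, ⌊√D⌋ = 6
river: ρ → (2,5,-2)
river: ρ → (-2,3,4)
river: ρ → (4,5,-1)
river: ρ → (-1,5,4)
river: ρ → (4,3,-2)
river: ρ → (-2,5,2)
river: ρ → (2,3,-4)
river: ρ → (-4,5,1)
river: ρ → (1,5,-4)
river: ρ → (-4,3,2)
ρ-cycle length = 10 (tail of 0 descent steps not counted)

10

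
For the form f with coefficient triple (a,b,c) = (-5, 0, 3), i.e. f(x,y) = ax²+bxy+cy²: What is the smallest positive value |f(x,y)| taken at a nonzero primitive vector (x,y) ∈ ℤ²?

descent: ρ → (3,6,-2)  [lands on river]
river: ρ → (-2,6,3)
closes: descent 1, river 2
min |a| on river = 2

2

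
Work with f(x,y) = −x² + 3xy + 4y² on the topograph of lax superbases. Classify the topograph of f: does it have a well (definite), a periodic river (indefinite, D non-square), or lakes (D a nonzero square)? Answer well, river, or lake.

D = b²−4ac = 3² − 4·(-1)·4 = 25
D = 5² is a perfect square ⇒ form factors over ℤ ⇒ lakes

lake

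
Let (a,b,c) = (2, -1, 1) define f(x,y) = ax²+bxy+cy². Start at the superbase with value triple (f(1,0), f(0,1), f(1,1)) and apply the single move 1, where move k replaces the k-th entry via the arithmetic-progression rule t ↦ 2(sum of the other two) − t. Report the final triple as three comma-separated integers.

start (2,1,2) = (f(1,0),f(0,1),f(1,1))
replace slot 1: 2·(1+2) − 2 = 4 → (4,1,2)

4,1,2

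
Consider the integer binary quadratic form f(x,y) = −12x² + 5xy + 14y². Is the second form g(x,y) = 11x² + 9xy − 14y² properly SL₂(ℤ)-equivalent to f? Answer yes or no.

D₁ = 697, D₂ = 697
river cycle of f (length 10): (14, 23, -3), (-3, 25, 6), (6, 23, -7), (-7, 19, 12), (12, 5, -14), (-14, 23, 3), (3, 25, -6), (-6, 23, 7), (7, 19, -12), (-12, 5, 14)
river cycle of g (length 18): (-14, 19, 6), (6, 17, -17), (-17, 17, 6), (6, 19, -14), (-14, 9, 11), (11, 13, -12), (-12, 11, 12), (12, 13, -11), (-11, 9, 14), (14, 19, -6), … (8 more)
cycles differ ⇒ inequivalent

no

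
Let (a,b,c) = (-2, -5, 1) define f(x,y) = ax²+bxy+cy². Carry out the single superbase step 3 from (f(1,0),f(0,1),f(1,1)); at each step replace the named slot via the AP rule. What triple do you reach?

start (-2,1,-6) = (f(1,0),f(0,1),f(1,1))
replace slot 3: 2·((-2)+1) − (-6) = 4 → (-2,1,4)

-2,1,4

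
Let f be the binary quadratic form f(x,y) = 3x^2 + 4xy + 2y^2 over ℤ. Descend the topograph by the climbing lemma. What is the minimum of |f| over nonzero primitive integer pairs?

translate: b→-2 (≡4 mod 6), so (3,4,2)→(3,-2,1)
flip: (3,-2,1)→(1,2,3)
translate: b→0 (≡2 mod 2), so (1,2,3)→(1,0,2)
reduced (well bottom): (1,0,2) with a≤c, −a<b≤a
well minimum = a = 1

1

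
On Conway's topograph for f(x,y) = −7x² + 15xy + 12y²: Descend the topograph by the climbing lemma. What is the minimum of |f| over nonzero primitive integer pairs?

river: ρ → (12,9,-10)
river: ρ → (-10,11,11)
river: ρ → (11,11,-10)
river: ρ → (-10,9,12)
river: ρ → (12,15,-7)
river: ρ → (-7,13,14)
river: ρ → (14,15,-6)
river: ρ → (-6,21,5)
river: ρ → (5,19,-10)
river: ρ → (-10,21,3)
river: ρ → (3,21,-10)
river: ρ → (-10,19,5)
river: ρ → (5,21,-6)
river: ρ → (-6,15,14)
river: ρ → (14,13,-7)
river: ρ → (-7,15,12)
closes: descent 0, river 16
min |a| on river = 3

3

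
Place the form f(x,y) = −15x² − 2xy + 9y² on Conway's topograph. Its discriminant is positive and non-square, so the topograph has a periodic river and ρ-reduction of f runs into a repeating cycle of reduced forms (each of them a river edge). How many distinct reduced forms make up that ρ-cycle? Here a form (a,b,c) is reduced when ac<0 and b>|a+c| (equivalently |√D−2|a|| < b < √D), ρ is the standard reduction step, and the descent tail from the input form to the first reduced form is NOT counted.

D = 544, ⌊√D⌋ = 23
descent: ρ → (9,20,-4)  [lands on river]
river: ρ → (-4,20,9)
river: ρ → (9,16,-8)
river: ρ → (-8,16,9)
ρ-cycle length = 4 (tail of 1 descent step not counted)

4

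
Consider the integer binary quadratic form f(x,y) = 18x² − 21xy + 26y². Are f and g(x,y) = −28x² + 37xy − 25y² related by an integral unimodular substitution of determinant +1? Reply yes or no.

D₁ = -1431, D₂ = -1431
f: translate: b→15 (≡-21 mod 36), so (18,-21,26)→(18,15,23)
f: reduced (well bottom): (18,15,23) with a≤c, −a<b≤a
g is negative-definite; reduce −g:
−g: translate: b→19 (≡-37 mod 56), so (28,-37,25)→(28,19,16)
−g: flip: (28,19,16)→(16,-19,28)
−g: translate: b→13 (≡-19 mod 32), so (16,-19,28)→(16,13,25)
−g: reduced (well bottom): (16,13,25) with a≤c, −a<b≤a
flip sign back: reduced form of g is (-16,-13,-25)
reduced forms (18, 15, 23) vs (-16, -13, -25) ⇒ inequivalent

no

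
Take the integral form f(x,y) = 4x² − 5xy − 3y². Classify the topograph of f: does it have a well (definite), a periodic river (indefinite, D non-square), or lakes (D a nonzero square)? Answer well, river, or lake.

D = b²−4ac = (-5)² − 4·4·(-3) = 73
D > 0 non-square ⇒ indefinite ⇒ periodic river

river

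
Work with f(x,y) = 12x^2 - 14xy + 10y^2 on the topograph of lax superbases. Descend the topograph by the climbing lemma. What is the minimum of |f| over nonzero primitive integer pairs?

translate: b→10 (≡-14 mod 24), so (12,-14,10)→(12,10,8)
flip: (12,10,8)→(8,-10,12)
translate: b→6 (≡-10 mod 16), so (8,-10,12)→(8,6,10)
reduced (well bottom): (8,6,10) with a≤c, −a<b≤a
well minimum = a = 8

8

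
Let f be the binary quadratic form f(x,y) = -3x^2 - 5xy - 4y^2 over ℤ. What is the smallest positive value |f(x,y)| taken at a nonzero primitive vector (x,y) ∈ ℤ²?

translate: b→-1 (≡5 mod 6), so (3,5,4)→(3,-1,2)
flip: (3,-1,2)→(2,1,3)
reduced (well bottom): (2,1,3) with a≤c, −a<b≤a
well minimum |f| = |-2| = 2 (negative-definite)

2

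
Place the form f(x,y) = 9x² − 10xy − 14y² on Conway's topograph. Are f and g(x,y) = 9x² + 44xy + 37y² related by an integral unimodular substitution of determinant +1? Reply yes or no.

D₁ = 604, D₂ = 604
river cycle of f (length 20): (-14, 10, 9), (9, 8, -15), (-15, 22, 2), (2, 22, -15), (-15, 8, 9), (9, 10, -14), (-14, 18, 5), (5, 22, -6), (-6, 14, 17), (17, 20, -3), … (10 more)
river cycle of g (length 20): (2, 22, -15), (-15, 8, 9), (9, 10, -14), (-14, 18, 5), (5, 22, -6), (-6, 14, 17), (17, 20, -3), (-3, 22, 10), (10, 18, -7), (-7, 24, 1), … (10 more)
cycles coincide ⇒ equivalent

yes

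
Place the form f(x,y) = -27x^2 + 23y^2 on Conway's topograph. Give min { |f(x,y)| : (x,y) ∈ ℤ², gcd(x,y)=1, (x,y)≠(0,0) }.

descent: ρ → (23,46,-4)  [lands on river]
river: ρ → (-4,42,45)
river: ρ → (45,48,-1)
river: ρ → (-1,48,45)
river: ρ → (45,42,-4)
river: ρ → (-4,46,23)
closes: descent 1, river 6
min |a| on river = 1

1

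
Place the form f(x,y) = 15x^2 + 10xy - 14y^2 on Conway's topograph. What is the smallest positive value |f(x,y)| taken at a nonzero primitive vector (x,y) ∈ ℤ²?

river: ρ → (-14,18,11)
river: ρ → (11,26,-6)
river: ρ → (-6,22,19)
river: ρ → (19,16,-9)
river: ρ → (-9,20,15)
river: ρ → (15,10,-14)
closes: descent 0, river 6
min |a| on river = 6

6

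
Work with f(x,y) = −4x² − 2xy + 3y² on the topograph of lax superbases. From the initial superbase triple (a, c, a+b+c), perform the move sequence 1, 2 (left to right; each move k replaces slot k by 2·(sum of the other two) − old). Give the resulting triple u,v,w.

start (-4,3,-3) = (f(1,0),f(0,1),f(1,1))
replace slot 1: 2·(3+(-3)) − (-4) = 4 → (4,3,-3)
replace slot 2: 2·(4+(-3)) − 3 = -1 → (4,-1,-3)

4,-1,-3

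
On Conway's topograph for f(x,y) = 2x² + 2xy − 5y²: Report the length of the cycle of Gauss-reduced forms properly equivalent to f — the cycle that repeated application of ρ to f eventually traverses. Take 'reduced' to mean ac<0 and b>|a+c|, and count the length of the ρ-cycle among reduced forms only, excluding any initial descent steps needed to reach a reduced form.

D = 44, ⌊√D⌋ = 6
descent: ρ → (-5,-2,2)
descent: ρ → (2,6,-1)  [lands on river]
river: ρ → (-1,6,2)
ρ-cycle length = 2 (tail of 2 descent steps not counted)

2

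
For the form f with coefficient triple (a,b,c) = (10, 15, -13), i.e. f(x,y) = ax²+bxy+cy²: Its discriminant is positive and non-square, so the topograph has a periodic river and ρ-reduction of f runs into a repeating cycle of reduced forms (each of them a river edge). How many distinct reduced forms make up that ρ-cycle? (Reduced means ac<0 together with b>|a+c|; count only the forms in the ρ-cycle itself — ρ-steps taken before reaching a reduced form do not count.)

D = 745, ⌊√D⌋ = 27
river: ρ → (-13,11,12)
river: ρ → (12,13,-12)
river: ρ → (-12,11,13)
river: ρ → (13,15,-10)
river: ρ → (-10,25,3)
river: ρ → (3,23,-18)
river: ρ → (-18,13,8)
river: ρ → (8,19,-12)
river: ρ → (-12,5,15)
river: ρ → (15,25,-2)
river: ρ → (-2,27,2)
river: ρ → (2,25,-15)
river: ρ → (-15,5,12)
river: ρ → (12,19,-8)
river: ρ → (-8,13,18)
river: ρ → (18,23,-3)
river: ρ → (-3,25,10)
river: ρ → (10,15,-13)
ρ-cycle length = 18 (tail of 0 descent steps not counted)

18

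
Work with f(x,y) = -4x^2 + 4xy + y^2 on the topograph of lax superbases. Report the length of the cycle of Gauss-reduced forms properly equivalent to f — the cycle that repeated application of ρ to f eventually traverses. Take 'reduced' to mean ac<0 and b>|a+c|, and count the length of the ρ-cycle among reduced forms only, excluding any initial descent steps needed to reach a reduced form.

D = 32, ⌊√D⌋ = 5
river: ρ → (1,4,-4)
river: ρ → (-4,4,1)
ρ-cycle length = 2 (tail of 0 descent steps not counted)

2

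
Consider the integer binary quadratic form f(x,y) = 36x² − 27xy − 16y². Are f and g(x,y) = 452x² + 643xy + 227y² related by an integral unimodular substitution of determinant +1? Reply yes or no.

D₁ = 3033, D₂ = 3033
river cycle of f (length 38): (-16, 27, 36), (36, 45, -7), (-7, 53, 8), (8, 43, -37), (-37, 31, 14), (14, 53, -4), (-4, 51, 27), (27, 3, -28), (-28, 53, 2), (2, 55, -1), … (28 more)
river cycle of g (length 38): (36, 45, -7), (-7, 53, 8), (8, 43, -37), (-37, 31, 14), (14, 53, -4), (-4, 51, 27), (27, 3, -28), (-28, 53, 2), (2, 55, -1), (-1, 55, 2), … (28 more)
cycles coincide ⇒ equivalent

yes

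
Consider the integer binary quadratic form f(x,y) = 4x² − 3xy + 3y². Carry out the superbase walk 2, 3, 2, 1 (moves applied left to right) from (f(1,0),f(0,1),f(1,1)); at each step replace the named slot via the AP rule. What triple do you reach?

start (4,3,4) = (f(1,0),f(0,1),f(1,1))
replace slot 2: 2·(4+4) − 3 = 13 → (4,13,4)
replace slot 3: 2·(4+13) − 4 = 30 → (4,13,30)
replace slot 2: 2·(4+30) − 13 = 55 → (4,55,30)
replace slot 1: 2·(55+30) − 4 = 166 → (166,55,30)

166,55,30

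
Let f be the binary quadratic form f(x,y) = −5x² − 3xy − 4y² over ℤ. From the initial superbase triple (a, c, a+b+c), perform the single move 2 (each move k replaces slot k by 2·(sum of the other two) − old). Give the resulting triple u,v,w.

start (-5,-4,-12) = (f(1,0),f(0,1),f(1,1))
replace slot 2: 2·((-5)+(-12)) − (-4) = -30 → (-5,-30,-12)

-5,-30,-12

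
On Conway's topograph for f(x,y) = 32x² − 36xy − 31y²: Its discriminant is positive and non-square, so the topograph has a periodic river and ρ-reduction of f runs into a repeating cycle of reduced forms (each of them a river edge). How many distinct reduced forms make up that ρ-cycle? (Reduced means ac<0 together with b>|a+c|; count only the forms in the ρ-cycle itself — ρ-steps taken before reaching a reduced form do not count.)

D = 5264, ⌊√D⌋ = 72
descent: ρ → (-31,36,32)  [lands on river]
river: ρ → (32,28,-35)
river: ρ → (-35,42,25)
river: ρ → (25,58,-19)
river: ρ → (-19,56,28)
river: ρ → (28,56,-19)
river: ρ → (-19,58,25)
river: ρ → (25,42,-35)
river: ρ → (-35,28,32)
river: ρ → (32,36,-31)
river: ρ → (-31,26,37)
river: ρ → (37,48,-20)
river: ρ → (-20,72,1)
river: ρ → (1,72,-20)
river: ρ → (-20,48,37)
river: ρ → (37,26,-31)
ρ-cycle length = 16 (tail of 1 descent step not counted)

16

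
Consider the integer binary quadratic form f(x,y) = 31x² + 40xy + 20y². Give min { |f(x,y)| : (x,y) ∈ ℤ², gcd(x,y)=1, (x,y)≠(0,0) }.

translate: b→-22 (≡40 mod 62), so (31,40,20)→(31,-22,11)
flip: (31,-22,11)→(11,22,31)
translate: b→0 (≡22 mod 22), so (11,22,31)→(11,0,20)
reduced (well bottom): (11,0,20) with a≤c, −a<b≤a
well minimum = a = 11

11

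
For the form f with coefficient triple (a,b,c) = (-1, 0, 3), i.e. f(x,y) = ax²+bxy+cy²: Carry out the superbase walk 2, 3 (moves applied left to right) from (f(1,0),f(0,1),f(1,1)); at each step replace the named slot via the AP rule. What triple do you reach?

start (-1,3,2) = (f(1,0),f(0,1),f(1,1))
replace slot 2: 2·((-1)+2) − 3 = -1 → (-1,-1,2)
replace slot 3: 2·((-1)+(-1)) − 2 = -6 → (-1,-1,-6)

-1,-1,-6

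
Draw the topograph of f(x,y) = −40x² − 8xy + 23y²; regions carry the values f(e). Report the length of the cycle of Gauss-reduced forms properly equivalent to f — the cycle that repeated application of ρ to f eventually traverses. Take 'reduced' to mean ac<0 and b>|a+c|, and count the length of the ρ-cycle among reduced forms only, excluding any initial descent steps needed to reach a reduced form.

D = 3744, ⌊√D⌋ = 61
descent: ρ → (23,54,-9)  [lands on river]
river: ρ → (-9,54,23)
river: ρ → (23,38,-25)
river: ρ → (-25,12,36)
river: ρ → (36,60,-1)
river: ρ → (-1,60,36)
river: ρ → (36,12,-25)
river: ρ → (-25,38,23)
ρ-cycle length = 8 (tail of 1 descent step not counted)

8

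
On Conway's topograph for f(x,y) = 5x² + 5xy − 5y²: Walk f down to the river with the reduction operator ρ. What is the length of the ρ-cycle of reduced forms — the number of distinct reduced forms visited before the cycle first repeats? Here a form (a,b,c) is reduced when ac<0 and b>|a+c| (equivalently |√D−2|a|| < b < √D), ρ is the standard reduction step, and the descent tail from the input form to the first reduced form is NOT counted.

D = 125, ⌊√D⌋ = 11
river: ρ → (-5,5,5)
river: ρ → (5,5,-5)
ρ-cycle length = 2 (tail of 0 descent steps not counted)

2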